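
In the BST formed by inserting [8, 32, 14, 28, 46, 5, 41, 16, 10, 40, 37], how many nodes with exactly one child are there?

Tree built from: [8, 32, 14, 28, 46, 5, 41, 16, 10, 40, 37]
Tree (level-order array): [8, 5, 32, None, None, 14, 46, 10, 28, 41, None, None, None, 16, None, 40, None, None, None, 37]
Rule: These are nodes with exactly 1 non-null child.
Per-node child counts:
  node 8: 2 child(ren)
  node 5: 0 child(ren)
  node 32: 2 child(ren)
  node 14: 2 child(ren)
  node 10: 0 child(ren)
  node 28: 1 child(ren)
  node 16: 0 child(ren)
  node 46: 1 child(ren)
  node 41: 1 child(ren)
  node 40: 1 child(ren)
  node 37: 0 child(ren)
Matching nodes: [28, 46, 41, 40]
Count of nodes with exactly one child: 4


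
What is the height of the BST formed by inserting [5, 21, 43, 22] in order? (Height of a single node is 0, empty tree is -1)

Insertion order: [5, 21, 43, 22]
Tree (level-order array): [5, None, 21, None, 43, 22]
Compute height bottom-up (empty subtree = -1):
  height(22) = 1 + max(-1, -1) = 0
  height(43) = 1 + max(0, -1) = 1
  height(21) = 1 + max(-1, 1) = 2
  height(5) = 1 + max(-1, 2) = 3
Height = 3


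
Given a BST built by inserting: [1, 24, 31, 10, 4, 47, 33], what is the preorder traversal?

Tree insertion order: [1, 24, 31, 10, 4, 47, 33]
Tree (level-order array): [1, None, 24, 10, 31, 4, None, None, 47, None, None, 33]
Preorder traversal: [1, 24, 10, 4, 31, 47, 33]


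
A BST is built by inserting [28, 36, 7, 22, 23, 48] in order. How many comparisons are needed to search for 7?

Search path for 7: 28 -> 7
Found: True
Comparisons: 2


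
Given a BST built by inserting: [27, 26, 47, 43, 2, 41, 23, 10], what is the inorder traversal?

Tree insertion order: [27, 26, 47, 43, 2, 41, 23, 10]
Tree (level-order array): [27, 26, 47, 2, None, 43, None, None, 23, 41, None, 10]
Inorder traversal: [2, 10, 23, 26, 27, 41, 43, 47]


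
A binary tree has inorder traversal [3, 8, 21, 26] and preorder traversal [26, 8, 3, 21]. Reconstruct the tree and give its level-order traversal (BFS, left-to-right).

Inorder:  [3, 8, 21, 26]
Preorder: [26, 8, 3, 21]
Algorithm: preorder visits root first, so consume preorder in order;
for each root, split the current inorder slice at that value into
left-subtree inorder and right-subtree inorder, then recurse.
Recursive splits:
  root=26; inorder splits into left=[3, 8, 21], right=[]
  root=8; inorder splits into left=[3], right=[21]
  root=3; inorder splits into left=[], right=[]
  root=21; inorder splits into left=[], right=[]
Reconstructed level-order: [26, 8, 3, 21]


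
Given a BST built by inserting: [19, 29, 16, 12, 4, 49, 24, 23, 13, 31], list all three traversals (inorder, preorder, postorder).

Tree insertion order: [19, 29, 16, 12, 4, 49, 24, 23, 13, 31]
Tree (level-order array): [19, 16, 29, 12, None, 24, 49, 4, 13, 23, None, 31]
Inorder (L, root, R): [4, 12, 13, 16, 19, 23, 24, 29, 31, 49]
Preorder (root, L, R): [19, 16, 12, 4, 13, 29, 24, 23, 49, 31]
Postorder (L, R, root): [4, 13, 12, 16, 23, 24, 31, 49, 29, 19]


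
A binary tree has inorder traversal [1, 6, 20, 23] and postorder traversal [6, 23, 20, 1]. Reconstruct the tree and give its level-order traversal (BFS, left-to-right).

Inorder:   [1, 6, 20, 23]
Postorder: [6, 23, 20, 1]
Algorithm: postorder visits root last, so walk postorder right-to-left;
each value is the root of the current inorder slice — split it at that
value, recurse on the right subtree first, then the left.
Recursive splits:
  root=1; inorder splits into left=[], right=[6, 20, 23]
  root=20; inorder splits into left=[6], right=[23]
  root=23; inorder splits into left=[], right=[]
  root=6; inorder splits into left=[], right=[]
Reconstructed level-order: [1, 20, 6, 23]


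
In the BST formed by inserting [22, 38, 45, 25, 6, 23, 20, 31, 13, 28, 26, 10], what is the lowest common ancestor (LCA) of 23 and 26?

Tree insertion order: [22, 38, 45, 25, 6, 23, 20, 31, 13, 28, 26, 10]
Tree (level-order array): [22, 6, 38, None, 20, 25, 45, 13, None, 23, 31, None, None, 10, None, None, None, 28, None, None, None, 26]
In a BST, the LCA of p=23, q=26 is the first node v on the
root-to-leaf path with p <= v <= q (go left if both < v, right if both > v).
Walk from root:
  at 22: both 23 and 26 > 22, go right
  at 38: both 23 and 26 < 38, go left
  at 25: 23 <= 25 <= 26, this is the LCA
LCA = 25


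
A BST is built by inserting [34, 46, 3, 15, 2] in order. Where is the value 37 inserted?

Starting tree (level order): [34, 3, 46, 2, 15]
Insertion path: 34 -> 46
Result: insert 37 as left child of 46
Final tree (level order): [34, 3, 46, 2, 15, 37]


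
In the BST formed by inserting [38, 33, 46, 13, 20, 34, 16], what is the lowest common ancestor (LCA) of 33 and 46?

Tree insertion order: [38, 33, 46, 13, 20, 34, 16]
Tree (level-order array): [38, 33, 46, 13, 34, None, None, None, 20, None, None, 16]
In a BST, the LCA of p=33, q=46 is the first node v on the
root-to-leaf path with p <= v <= q (go left if both < v, right if both > v).
Walk from root:
  at 38: 33 <= 38 <= 46, this is the LCA
LCA = 38


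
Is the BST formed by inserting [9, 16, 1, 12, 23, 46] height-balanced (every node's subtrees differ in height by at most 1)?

Tree (level-order array): [9, 1, 16, None, None, 12, 23, None, None, None, 46]
Definition: a tree is height-balanced if, at every node, |h(left) - h(right)| <= 1 (empty subtree has height -1).
Bottom-up per-node check:
  node 1: h_left=-1, h_right=-1, diff=0 [OK], height=0
  node 12: h_left=-1, h_right=-1, diff=0 [OK], height=0
  node 46: h_left=-1, h_right=-1, diff=0 [OK], height=0
  node 23: h_left=-1, h_right=0, diff=1 [OK], height=1
  node 16: h_left=0, h_right=1, diff=1 [OK], height=2
  node 9: h_left=0, h_right=2, diff=2 [FAIL (|0-2|=2 > 1)], height=3
Node 9 violates the condition: |0 - 2| = 2 > 1.
Result: Not balanced


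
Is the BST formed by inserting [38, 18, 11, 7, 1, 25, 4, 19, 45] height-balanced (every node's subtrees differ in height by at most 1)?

Tree (level-order array): [38, 18, 45, 11, 25, None, None, 7, None, 19, None, 1, None, None, None, None, 4]
Definition: a tree is height-balanced if, at every node, |h(left) - h(right)| <= 1 (empty subtree has height -1).
Bottom-up per-node check:
  node 4: h_left=-1, h_right=-1, diff=0 [OK], height=0
  node 1: h_left=-1, h_right=0, diff=1 [OK], height=1
  node 7: h_left=1, h_right=-1, diff=2 [FAIL (|1--1|=2 > 1)], height=2
  node 11: h_left=2, h_right=-1, diff=3 [FAIL (|2--1|=3 > 1)], height=3
  node 19: h_left=-1, h_right=-1, diff=0 [OK], height=0
  node 25: h_left=0, h_right=-1, diff=1 [OK], height=1
  node 18: h_left=3, h_right=1, diff=2 [FAIL (|3-1|=2 > 1)], height=4
  node 45: h_left=-1, h_right=-1, diff=0 [OK], height=0
  node 38: h_left=4, h_right=0, diff=4 [FAIL (|4-0|=4 > 1)], height=5
Node 7 violates the condition: |1 - -1| = 2 > 1.
Result: Not balanced


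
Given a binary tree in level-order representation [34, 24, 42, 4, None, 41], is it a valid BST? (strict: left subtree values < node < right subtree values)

Level-order array: [34, 24, 42, 4, None, 41]
Validate using subtree bounds (lo, hi): at each node, require lo < value < hi,
then recurse left with hi=value and right with lo=value.
Preorder trace (stopping at first violation):
  at node 34 with bounds (-inf, +inf): OK
  at node 24 with bounds (-inf, 34): OK
  at node 4 with bounds (-inf, 24): OK
  at node 42 with bounds (34, +inf): OK
  at node 41 with bounds (34, 42): OK
No violation found at any node.
Result: Valid BST


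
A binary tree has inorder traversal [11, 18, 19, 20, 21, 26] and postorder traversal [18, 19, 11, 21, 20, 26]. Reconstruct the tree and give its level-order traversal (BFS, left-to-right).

Inorder:   [11, 18, 19, 20, 21, 26]
Postorder: [18, 19, 11, 21, 20, 26]
Algorithm: postorder visits root last, so walk postorder right-to-left;
each value is the root of the current inorder slice — split it at that
value, recurse on the right subtree first, then the left.
Recursive splits:
  root=26; inorder splits into left=[11, 18, 19, 20, 21], right=[]
  root=20; inorder splits into left=[11, 18, 19], right=[21]
  root=21; inorder splits into left=[], right=[]
  root=11; inorder splits into left=[], right=[18, 19]
  root=19; inorder splits into left=[18], right=[]
  root=18; inorder splits into left=[], right=[]
Reconstructed level-order: [26, 20, 11, 21, 19, 18]


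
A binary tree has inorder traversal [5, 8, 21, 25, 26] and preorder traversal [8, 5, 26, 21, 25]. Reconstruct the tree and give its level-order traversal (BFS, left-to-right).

Inorder:  [5, 8, 21, 25, 26]
Preorder: [8, 5, 26, 21, 25]
Algorithm: preorder visits root first, so consume preorder in order;
for each root, split the current inorder slice at that value into
left-subtree inorder and right-subtree inorder, then recurse.
Recursive splits:
  root=8; inorder splits into left=[5], right=[21, 25, 26]
  root=5; inorder splits into left=[], right=[]
  root=26; inorder splits into left=[21, 25], right=[]
  root=21; inorder splits into left=[], right=[25]
  root=25; inorder splits into left=[], right=[]
Reconstructed level-order: [8, 5, 26, 21, 25]


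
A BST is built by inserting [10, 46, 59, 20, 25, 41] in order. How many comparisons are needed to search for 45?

Search path for 45: 10 -> 46 -> 20 -> 25 -> 41
Found: False
Comparisons: 5


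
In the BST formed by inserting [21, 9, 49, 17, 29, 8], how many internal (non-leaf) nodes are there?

Tree built from: [21, 9, 49, 17, 29, 8]
Tree (level-order array): [21, 9, 49, 8, 17, 29]
Rule: An internal node has at least one child.
Per-node child counts:
  node 21: 2 child(ren)
  node 9: 2 child(ren)
  node 8: 0 child(ren)
  node 17: 0 child(ren)
  node 49: 1 child(ren)
  node 29: 0 child(ren)
Matching nodes: [21, 9, 49]
Count of internal (non-leaf) nodes: 3


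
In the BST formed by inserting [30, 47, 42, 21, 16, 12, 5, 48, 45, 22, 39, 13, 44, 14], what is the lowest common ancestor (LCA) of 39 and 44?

Tree insertion order: [30, 47, 42, 21, 16, 12, 5, 48, 45, 22, 39, 13, 44, 14]
Tree (level-order array): [30, 21, 47, 16, 22, 42, 48, 12, None, None, None, 39, 45, None, None, 5, 13, None, None, 44, None, None, None, None, 14]
In a BST, the LCA of p=39, q=44 is the first node v on the
root-to-leaf path with p <= v <= q (go left if both < v, right if both > v).
Walk from root:
  at 30: both 39 and 44 > 30, go right
  at 47: both 39 and 44 < 47, go left
  at 42: 39 <= 42 <= 44, this is the LCA
LCA = 42


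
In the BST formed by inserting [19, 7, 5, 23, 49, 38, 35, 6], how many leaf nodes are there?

Tree built from: [19, 7, 5, 23, 49, 38, 35, 6]
Tree (level-order array): [19, 7, 23, 5, None, None, 49, None, 6, 38, None, None, None, 35]
Rule: A leaf has 0 children.
Per-node child counts:
  node 19: 2 child(ren)
  node 7: 1 child(ren)
  node 5: 1 child(ren)
  node 6: 0 child(ren)
  node 23: 1 child(ren)
  node 49: 1 child(ren)
  node 38: 1 child(ren)
  node 35: 0 child(ren)
Matching nodes: [6, 35]
Count of leaf nodes: 2


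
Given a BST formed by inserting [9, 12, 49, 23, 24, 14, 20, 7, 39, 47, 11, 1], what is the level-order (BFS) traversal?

Tree insertion order: [9, 12, 49, 23, 24, 14, 20, 7, 39, 47, 11, 1]
Tree (level-order array): [9, 7, 12, 1, None, 11, 49, None, None, None, None, 23, None, 14, 24, None, 20, None, 39, None, None, None, 47]
BFS from the root, enqueuing left then right child of each popped node:
  queue [9] -> pop 9, enqueue [7, 12], visited so far: [9]
  queue [7, 12] -> pop 7, enqueue [1], visited so far: [9, 7]
  queue [12, 1] -> pop 12, enqueue [11, 49], visited so far: [9, 7, 12]
  queue [1, 11, 49] -> pop 1, enqueue [none], visited so far: [9, 7, 12, 1]
  queue [11, 49] -> pop 11, enqueue [none], visited so far: [9, 7, 12, 1, 11]
  queue [49] -> pop 49, enqueue [23], visited so far: [9, 7, 12, 1, 11, 49]
  queue [23] -> pop 23, enqueue [14, 24], visited so far: [9, 7, 12, 1, 11, 49, 23]
  queue [14, 24] -> pop 14, enqueue [20], visited so far: [9, 7, 12, 1, 11, 49, 23, 14]
  queue [24, 20] -> pop 24, enqueue [39], visited so far: [9, 7, 12, 1, 11, 49, 23, 14, 24]
  queue [20, 39] -> pop 20, enqueue [none], visited so far: [9, 7, 12, 1, 11, 49, 23, 14, 24, 20]
  queue [39] -> pop 39, enqueue [47], visited so far: [9, 7, 12, 1, 11, 49, 23, 14, 24, 20, 39]
  queue [47] -> pop 47, enqueue [none], visited so far: [9, 7, 12, 1, 11, 49, 23, 14, 24, 20, 39, 47]
Result: [9, 7, 12, 1, 11, 49, 23, 14, 24, 20, 39, 47]


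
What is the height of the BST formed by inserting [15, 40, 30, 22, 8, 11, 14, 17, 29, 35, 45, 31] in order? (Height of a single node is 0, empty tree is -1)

Insertion order: [15, 40, 30, 22, 8, 11, 14, 17, 29, 35, 45, 31]
Tree (level-order array): [15, 8, 40, None, 11, 30, 45, None, 14, 22, 35, None, None, None, None, 17, 29, 31]
Compute height bottom-up (empty subtree = -1):
  height(14) = 1 + max(-1, -1) = 0
  height(11) = 1 + max(-1, 0) = 1
  height(8) = 1 + max(-1, 1) = 2
  height(17) = 1 + max(-1, -1) = 0
  height(29) = 1 + max(-1, -1) = 0
  height(22) = 1 + max(0, 0) = 1
  height(31) = 1 + max(-1, -1) = 0
  height(35) = 1 + max(0, -1) = 1
  height(30) = 1 + max(1, 1) = 2
  height(45) = 1 + max(-1, -1) = 0
  height(40) = 1 + max(2, 0) = 3
  height(15) = 1 + max(2, 3) = 4
Height = 4


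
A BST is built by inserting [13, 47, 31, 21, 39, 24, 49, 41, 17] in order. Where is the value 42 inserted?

Starting tree (level order): [13, None, 47, 31, 49, 21, 39, None, None, 17, 24, None, 41]
Insertion path: 13 -> 47 -> 31 -> 39 -> 41
Result: insert 42 as right child of 41
Final tree (level order): [13, None, 47, 31, 49, 21, 39, None, None, 17, 24, None, 41, None, None, None, None, None, 42]


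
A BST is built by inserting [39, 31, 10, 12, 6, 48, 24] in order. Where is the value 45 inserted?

Starting tree (level order): [39, 31, 48, 10, None, None, None, 6, 12, None, None, None, 24]
Insertion path: 39 -> 48
Result: insert 45 as left child of 48
Final tree (level order): [39, 31, 48, 10, None, 45, None, 6, 12, None, None, None, None, None, 24]


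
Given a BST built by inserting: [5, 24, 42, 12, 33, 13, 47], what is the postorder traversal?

Tree insertion order: [5, 24, 42, 12, 33, 13, 47]
Tree (level-order array): [5, None, 24, 12, 42, None, 13, 33, 47]
Postorder traversal: [13, 12, 33, 47, 42, 24, 5]


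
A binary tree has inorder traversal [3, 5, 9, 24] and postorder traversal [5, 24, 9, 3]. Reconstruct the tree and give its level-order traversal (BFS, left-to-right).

Inorder:   [3, 5, 9, 24]
Postorder: [5, 24, 9, 3]
Algorithm: postorder visits root last, so walk postorder right-to-left;
each value is the root of the current inorder slice — split it at that
value, recurse on the right subtree first, then the left.
Recursive splits:
  root=3; inorder splits into left=[], right=[5, 9, 24]
  root=9; inorder splits into left=[5], right=[24]
  root=24; inorder splits into left=[], right=[]
  root=5; inorder splits into left=[], right=[]
Reconstructed level-order: [3, 9, 5, 24]


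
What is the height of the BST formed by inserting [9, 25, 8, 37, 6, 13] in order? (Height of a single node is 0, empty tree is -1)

Insertion order: [9, 25, 8, 37, 6, 13]
Tree (level-order array): [9, 8, 25, 6, None, 13, 37]
Compute height bottom-up (empty subtree = -1):
  height(6) = 1 + max(-1, -1) = 0
  height(8) = 1 + max(0, -1) = 1
  height(13) = 1 + max(-1, -1) = 0
  height(37) = 1 + max(-1, -1) = 0
  height(25) = 1 + max(0, 0) = 1
  height(9) = 1 + max(1, 1) = 2
Height = 2


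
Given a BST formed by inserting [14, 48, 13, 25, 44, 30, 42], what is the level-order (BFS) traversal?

Tree insertion order: [14, 48, 13, 25, 44, 30, 42]
Tree (level-order array): [14, 13, 48, None, None, 25, None, None, 44, 30, None, None, 42]
BFS from the root, enqueuing left then right child of each popped node:
  queue [14] -> pop 14, enqueue [13, 48], visited so far: [14]
  queue [13, 48] -> pop 13, enqueue [none], visited so far: [14, 13]
  queue [48] -> pop 48, enqueue [25], visited so far: [14, 13, 48]
  queue [25] -> pop 25, enqueue [44], visited so far: [14, 13, 48, 25]
  queue [44] -> pop 44, enqueue [30], visited so far: [14, 13, 48, 25, 44]
  queue [30] -> pop 30, enqueue [42], visited so far: [14, 13, 48, 25, 44, 30]
  queue [42] -> pop 42, enqueue [none], visited so far: [14, 13, 48, 25, 44, 30, 42]
Result: [14, 13, 48, 25, 44, 30, 42]


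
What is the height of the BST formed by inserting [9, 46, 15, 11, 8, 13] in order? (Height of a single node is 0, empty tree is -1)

Insertion order: [9, 46, 15, 11, 8, 13]
Tree (level-order array): [9, 8, 46, None, None, 15, None, 11, None, None, 13]
Compute height bottom-up (empty subtree = -1):
  height(8) = 1 + max(-1, -1) = 0
  height(13) = 1 + max(-1, -1) = 0
  height(11) = 1 + max(-1, 0) = 1
  height(15) = 1 + max(1, -1) = 2
  height(46) = 1 + max(2, -1) = 3
  height(9) = 1 + max(0, 3) = 4
Height = 4


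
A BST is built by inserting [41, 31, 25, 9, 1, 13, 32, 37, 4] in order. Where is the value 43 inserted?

Starting tree (level order): [41, 31, None, 25, 32, 9, None, None, 37, 1, 13, None, None, None, 4]
Insertion path: 41
Result: insert 43 as right child of 41
Final tree (level order): [41, 31, 43, 25, 32, None, None, 9, None, None, 37, 1, 13, None, None, None, 4]


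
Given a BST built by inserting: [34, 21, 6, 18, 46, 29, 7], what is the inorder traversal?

Tree insertion order: [34, 21, 6, 18, 46, 29, 7]
Tree (level-order array): [34, 21, 46, 6, 29, None, None, None, 18, None, None, 7]
Inorder traversal: [6, 7, 18, 21, 29, 34, 46]


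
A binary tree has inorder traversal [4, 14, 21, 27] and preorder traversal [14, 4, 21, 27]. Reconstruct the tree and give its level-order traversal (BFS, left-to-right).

Inorder:  [4, 14, 21, 27]
Preorder: [14, 4, 21, 27]
Algorithm: preorder visits root first, so consume preorder in order;
for each root, split the current inorder slice at that value into
left-subtree inorder and right-subtree inorder, then recurse.
Recursive splits:
  root=14; inorder splits into left=[4], right=[21, 27]
  root=4; inorder splits into left=[], right=[]
  root=21; inorder splits into left=[], right=[27]
  root=27; inorder splits into left=[], right=[]
Reconstructed level-order: [14, 4, 21, 27]


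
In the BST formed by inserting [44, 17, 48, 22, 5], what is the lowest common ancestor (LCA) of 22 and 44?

Tree insertion order: [44, 17, 48, 22, 5]
Tree (level-order array): [44, 17, 48, 5, 22]
In a BST, the LCA of p=22, q=44 is the first node v on the
root-to-leaf path with p <= v <= q (go left if both < v, right if both > v).
Walk from root:
  at 44: 22 <= 44 <= 44, this is the LCA
LCA = 44


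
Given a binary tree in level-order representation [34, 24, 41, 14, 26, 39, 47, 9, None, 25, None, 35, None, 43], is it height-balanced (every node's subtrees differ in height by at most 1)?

Tree (level-order array): [34, 24, 41, 14, 26, 39, 47, 9, None, 25, None, 35, None, 43]
Definition: a tree is height-balanced if, at every node, |h(left) - h(right)| <= 1 (empty subtree has height -1).
Bottom-up per-node check:
  node 9: h_left=-1, h_right=-1, diff=0 [OK], height=0
  node 14: h_left=0, h_right=-1, diff=1 [OK], height=1
  node 25: h_left=-1, h_right=-1, diff=0 [OK], height=0
  node 26: h_left=0, h_right=-1, diff=1 [OK], height=1
  node 24: h_left=1, h_right=1, diff=0 [OK], height=2
  node 35: h_left=-1, h_right=-1, diff=0 [OK], height=0
  node 39: h_left=0, h_right=-1, diff=1 [OK], height=1
  node 43: h_left=-1, h_right=-1, diff=0 [OK], height=0
  node 47: h_left=0, h_right=-1, diff=1 [OK], height=1
  node 41: h_left=1, h_right=1, diff=0 [OK], height=2
  node 34: h_left=2, h_right=2, diff=0 [OK], height=3
All nodes satisfy the balance condition.
Result: Balanced


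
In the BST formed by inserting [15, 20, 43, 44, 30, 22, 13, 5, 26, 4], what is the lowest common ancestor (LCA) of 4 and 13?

Tree insertion order: [15, 20, 43, 44, 30, 22, 13, 5, 26, 4]
Tree (level-order array): [15, 13, 20, 5, None, None, 43, 4, None, 30, 44, None, None, 22, None, None, None, None, 26]
In a BST, the LCA of p=4, q=13 is the first node v on the
root-to-leaf path with p <= v <= q (go left if both < v, right if both > v).
Walk from root:
  at 15: both 4 and 13 < 15, go left
  at 13: 4 <= 13 <= 13, this is the LCA
LCA = 13


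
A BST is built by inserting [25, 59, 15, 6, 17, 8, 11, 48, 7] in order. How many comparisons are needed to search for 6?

Search path for 6: 25 -> 15 -> 6
Found: True
Comparisons: 3


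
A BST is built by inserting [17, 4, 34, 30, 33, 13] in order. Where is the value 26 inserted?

Starting tree (level order): [17, 4, 34, None, 13, 30, None, None, None, None, 33]
Insertion path: 17 -> 34 -> 30
Result: insert 26 as left child of 30
Final tree (level order): [17, 4, 34, None, 13, 30, None, None, None, 26, 33]


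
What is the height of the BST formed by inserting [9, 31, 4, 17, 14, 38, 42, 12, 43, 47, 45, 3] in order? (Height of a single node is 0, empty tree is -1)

Insertion order: [9, 31, 4, 17, 14, 38, 42, 12, 43, 47, 45, 3]
Tree (level-order array): [9, 4, 31, 3, None, 17, 38, None, None, 14, None, None, 42, 12, None, None, 43, None, None, None, 47, 45]
Compute height bottom-up (empty subtree = -1):
  height(3) = 1 + max(-1, -1) = 0
  height(4) = 1 + max(0, -1) = 1
  height(12) = 1 + max(-1, -1) = 0
  height(14) = 1 + max(0, -1) = 1
  height(17) = 1 + max(1, -1) = 2
  height(45) = 1 + max(-1, -1) = 0
  height(47) = 1 + max(0, -1) = 1
  height(43) = 1 + max(-1, 1) = 2
  height(42) = 1 + max(-1, 2) = 3
  height(38) = 1 + max(-1, 3) = 4
  height(31) = 1 + max(2, 4) = 5
  height(9) = 1 + max(1, 5) = 6
Height = 6


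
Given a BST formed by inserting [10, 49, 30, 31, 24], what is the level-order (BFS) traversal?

Tree insertion order: [10, 49, 30, 31, 24]
Tree (level-order array): [10, None, 49, 30, None, 24, 31]
BFS from the root, enqueuing left then right child of each popped node:
  queue [10] -> pop 10, enqueue [49], visited so far: [10]
  queue [49] -> pop 49, enqueue [30], visited so far: [10, 49]
  queue [30] -> pop 30, enqueue [24, 31], visited so far: [10, 49, 30]
  queue [24, 31] -> pop 24, enqueue [none], visited so far: [10, 49, 30, 24]
  queue [31] -> pop 31, enqueue [none], visited so far: [10, 49, 30, 24, 31]
Result: [10, 49, 30, 24, 31]


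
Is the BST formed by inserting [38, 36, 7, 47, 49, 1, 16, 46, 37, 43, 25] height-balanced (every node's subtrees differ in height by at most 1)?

Tree (level-order array): [38, 36, 47, 7, 37, 46, 49, 1, 16, None, None, 43, None, None, None, None, None, None, 25]
Definition: a tree is height-balanced if, at every node, |h(left) - h(right)| <= 1 (empty subtree has height -1).
Bottom-up per-node check:
  node 1: h_left=-1, h_right=-1, diff=0 [OK], height=0
  node 25: h_left=-1, h_right=-1, diff=0 [OK], height=0
  node 16: h_left=-1, h_right=0, diff=1 [OK], height=1
  node 7: h_left=0, h_right=1, diff=1 [OK], height=2
  node 37: h_left=-1, h_right=-1, diff=0 [OK], height=0
  node 36: h_left=2, h_right=0, diff=2 [FAIL (|2-0|=2 > 1)], height=3
  node 43: h_left=-1, h_right=-1, diff=0 [OK], height=0
  node 46: h_left=0, h_right=-1, diff=1 [OK], height=1
  node 49: h_left=-1, h_right=-1, diff=0 [OK], height=0
  node 47: h_left=1, h_right=0, diff=1 [OK], height=2
  node 38: h_left=3, h_right=2, diff=1 [OK], height=4
Node 36 violates the condition: |2 - 0| = 2 > 1.
Result: Not balanced


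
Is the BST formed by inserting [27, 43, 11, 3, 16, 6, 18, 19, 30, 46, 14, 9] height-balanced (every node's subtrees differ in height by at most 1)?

Tree (level-order array): [27, 11, 43, 3, 16, 30, 46, None, 6, 14, 18, None, None, None, None, None, 9, None, None, None, 19]
Definition: a tree is height-balanced if, at every node, |h(left) - h(right)| <= 1 (empty subtree has height -1).
Bottom-up per-node check:
  node 9: h_left=-1, h_right=-1, diff=0 [OK], height=0
  node 6: h_left=-1, h_right=0, diff=1 [OK], height=1
  node 3: h_left=-1, h_right=1, diff=2 [FAIL (|-1-1|=2 > 1)], height=2
  node 14: h_left=-1, h_right=-1, diff=0 [OK], height=0
  node 19: h_left=-1, h_right=-1, diff=0 [OK], height=0
  node 18: h_left=-1, h_right=0, diff=1 [OK], height=1
  node 16: h_left=0, h_right=1, diff=1 [OK], height=2
  node 11: h_left=2, h_right=2, diff=0 [OK], height=3
  node 30: h_left=-1, h_right=-1, diff=0 [OK], height=0
  node 46: h_left=-1, h_right=-1, diff=0 [OK], height=0
  node 43: h_left=0, h_right=0, diff=0 [OK], height=1
  node 27: h_left=3, h_right=1, diff=2 [FAIL (|3-1|=2 > 1)], height=4
Node 3 violates the condition: |-1 - 1| = 2 > 1.
Result: Not balanced


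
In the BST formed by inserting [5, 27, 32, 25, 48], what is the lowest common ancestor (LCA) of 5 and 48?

Tree insertion order: [5, 27, 32, 25, 48]
Tree (level-order array): [5, None, 27, 25, 32, None, None, None, 48]
In a BST, the LCA of p=5, q=48 is the first node v on the
root-to-leaf path with p <= v <= q (go left if both < v, right if both > v).
Walk from root:
  at 5: 5 <= 5 <= 48, this is the LCA
LCA = 5


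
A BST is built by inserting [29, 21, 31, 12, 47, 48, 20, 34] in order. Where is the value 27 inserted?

Starting tree (level order): [29, 21, 31, 12, None, None, 47, None, 20, 34, 48]
Insertion path: 29 -> 21
Result: insert 27 as right child of 21
Final tree (level order): [29, 21, 31, 12, 27, None, 47, None, 20, None, None, 34, 48]


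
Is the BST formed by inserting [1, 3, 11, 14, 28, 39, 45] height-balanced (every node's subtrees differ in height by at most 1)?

Tree (level-order array): [1, None, 3, None, 11, None, 14, None, 28, None, 39, None, 45]
Definition: a tree is height-balanced if, at every node, |h(left) - h(right)| <= 1 (empty subtree has height -1).
Bottom-up per-node check:
  node 45: h_left=-1, h_right=-1, diff=0 [OK], height=0
  node 39: h_left=-1, h_right=0, diff=1 [OK], height=1
  node 28: h_left=-1, h_right=1, diff=2 [FAIL (|-1-1|=2 > 1)], height=2
  node 14: h_left=-1, h_right=2, diff=3 [FAIL (|-1-2|=3 > 1)], height=3
  node 11: h_left=-1, h_right=3, diff=4 [FAIL (|-1-3|=4 > 1)], height=4
  node 3: h_left=-1, h_right=4, diff=5 [FAIL (|-1-4|=5 > 1)], height=5
  node 1: h_left=-1, h_right=5, diff=6 [FAIL (|-1-5|=6 > 1)], height=6
Node 28 violates the condition: |-1 - 1| = 2 > 1.
Result: Not balanced


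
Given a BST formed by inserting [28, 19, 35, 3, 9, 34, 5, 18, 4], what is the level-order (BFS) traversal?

Tree insertion order: [28, 19, 35, 3, 9, 34, 5, 18, 4]
Tree (level-order array): [28, 19, 35, 3, None, 34, None, None, 9, None, None, 5, 18, 4]
BFS from the root, enqueuing left then right child of each popped node:
  queue [28] -> pop 28, enqueue [19, 35], visited so far: [28]
  queue [19, 35] -> pop 19, enqueue [3], visited so far: [28, 19]
  queue [35, 3] -> pop 35, enqueue [34], visited so far: [28, 19, 35]
  queue [3, 34] -> pop 3, enqueue [9], visited so far: [28, 19, 35, 3]
  queue [34, 9] -> pop 34, enqueue [none], visited so far: [28, 19, 35, 3, 34]
  queue [9] -> pop 9, enqueue [5, 18], visited so far: [28, 19, 35, 3, 34, 9]
  queue [5, 18] -> pop 5, enqueue [4], visited so far: [28, 19, 35, 3, 34, 9, 5]
  queue [18, 4] -> pop 18, enqueue [none], visited so far: [28, 19, 35, 3, 34, 9, 5, 18]
  queue [4] -> pop 4, enqueue [none], visited so far: [28, 19, 35, 3, 34, 9, 5, 18, 4]
Result: [28, 19, 35, 3, 34, 9, 5, 18, 4]


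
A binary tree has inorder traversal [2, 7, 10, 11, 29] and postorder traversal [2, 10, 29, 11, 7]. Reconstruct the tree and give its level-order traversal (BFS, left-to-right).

Inorder:   [2, 7, 10, 11, 29]
Postorder: [2, 10, 29, 11, 7]
Algorithm: postorder visits root last, so walk postorder right-to-left;
each value is the root of the current inorder slice — split it at that
value, recurse on the right subtree first, then the left.
Recursive splits:
  root=7; inorder splits into left=[2], right=[10, 11, 29]
  root=11; inorder splits into left=[10], right=[29]
  root=29; inorder splits into left=[], right=[]
  root=10; inorder splits into left=[], right=[]
  root=2; inorder splits into left=[], right=[]
Reconstructed level-order: [7, 2, 11, 10, 29]


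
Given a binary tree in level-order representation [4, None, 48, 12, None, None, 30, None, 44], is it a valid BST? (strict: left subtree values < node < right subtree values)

Level-order array: [4, None, 48, 12, None, None, 30, None, 44]
Validate using subtree bounds (lo, hi): at each node, require lo < value < hi,
then recurse left with hi=value and right with lo=value.
Preorder trace (stopping at first violation):
  at node 4 with bounds (-inf, +inf): OK
  at node 48 with bounds (4, +inf): OK
  at node 12 with bounds (4, 48): OK
  at node 30 with bounds (12, 48): OK
  at node 44 with bounds (30, 48): OK
No violation found at any node.
Result: Valid BST


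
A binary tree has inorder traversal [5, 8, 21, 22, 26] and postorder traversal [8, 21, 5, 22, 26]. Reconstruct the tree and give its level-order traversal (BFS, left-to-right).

Inorder:   [5, 8, 21, 22, 26]
Postorder: [8, 21, 5, 22, 26]
Algorithm: postorder visits root last, so walk postorder right-to-left;
each value is the root of the current inorder slice — split it at that
value, recurse on the right subtree first, then the left.
Recursive splits:
  root=26; inorder splits into left=[5, 8, 21, 22], right=[]
  root=22; inorder splits into left=[5, 8, 21], right=[]
  root=5; inorder splits into left=[], right=[8, 21]
  root=21; inorder splits into left=[8], right=[]
  root=8; inorder splits into left=[], right=[]
Reconstructed level-order: [26, 22, 5, 21, 8]


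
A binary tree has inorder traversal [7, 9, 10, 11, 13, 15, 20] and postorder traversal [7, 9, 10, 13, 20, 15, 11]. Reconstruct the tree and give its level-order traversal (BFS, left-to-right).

Inorder:   [7, 9, 10, 11, 13, 15, 20]
Postorder: [7, 9, 10, 13, 20, 15, 11]
Algorithm: postorder visits root last, so walk postorder right-to-left;
each value is the root of the current inorder slice — split it at that
value, recurse on the right subtree first, then the left.
Recursive splits:
  root=11; inorder splits into left=[7, 9, 10], right=[13, 15, 20]
  root=15; inorder splits into left=[13], right=[20]
  root=20; inorder splits into left=[], right=[]
  root=13; inorder splits into left=[], right=[]
  root=10; inorder splits into left=[7, 9], right=[]
  root=9; inorder splits into left=[7], right=[]
  root=7; inorder splits into left=[], right=[]
Reconstructed level-order: [11, 10, 15, 9, 13, 20, 7]


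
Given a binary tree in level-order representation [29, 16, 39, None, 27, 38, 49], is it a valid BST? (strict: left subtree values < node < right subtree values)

Level-order array: [29, 16, 39, None, 27, 38, 49]
Validate using subtree bounds (lo, hi): at each node, require lo < value < hi,
then recurse left with hi=value and right with lo=value.
Preorder trace (stopping at first violation):
  at node 29 with bounds (-inf, +inf): OK
  at node 16 with bounds (-inf, 29): OK
  at node 27 with bounds (16, 29): OK
  at node 39 with bounds (29, +inf): OK
  at node 38 with bounds (29, 39): OK
  at node 49 with bounds (39, +inf): OK
No violation found at any node.
Result: Valid BST


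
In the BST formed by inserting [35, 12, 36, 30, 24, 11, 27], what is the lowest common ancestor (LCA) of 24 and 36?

Tree insertion order: [35, 12, 36, 30, 24, 11, 27]
Tree (level-order array): [35, 12, 36, 11, 30, None, None, None, None, 24, None, None, 27]
In a BST, the LCA of p=24, q=36 is the first node v on the
root-to-leaf path with p <= v <= q (go left if both < v, right if both > v).
Walk from root:
  at 35: 24 <= 35 <= 36, this is the LCA
LCA = 35


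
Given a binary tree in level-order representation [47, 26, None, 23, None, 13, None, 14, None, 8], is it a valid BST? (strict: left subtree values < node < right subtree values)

Level-order array: [47, 26, None, 23, None, 13, None, 14, None, 8]
Validate using subtree bounds (lo, hi): at each node, require lo < value < hi,
then recurse left with hi=value and right with lo=value.
Preorder trace (stopping at first violation):
  at node 47 with bounds (-inf, +inf): OK
  at node 26 with bounds (-inf, 47): OK
  at node 23 with bounds (-inf, 26): OK
  at node 13 with bounds (-inf, 23): OK
  at node 14 with bounds (-inf, 13): VIOLATION
Node 14 violates its bound: not (-inf < 14 < 13).
Result: Not a valid BST


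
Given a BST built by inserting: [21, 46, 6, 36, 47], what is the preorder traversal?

Tree insertion order: [21, 46, 6, 36, 47]
Tree (level-order array): [21, 6, 46, None, None, 36, 47]
Preorder traversal: [21, 6, 46, 36, 47]


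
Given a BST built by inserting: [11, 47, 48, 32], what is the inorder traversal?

Tree insertion order: [11, 47, 48, 32]
Tree (level-order array): [11, None, 47, 32, 48]
Inorder traversal: [11, 32, 47, 48]


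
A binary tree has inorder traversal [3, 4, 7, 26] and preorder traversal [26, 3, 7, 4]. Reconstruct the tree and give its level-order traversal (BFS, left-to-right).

Inorder:  [3, 4, 7, 26]
Preorder: [26, 3, 7, 4]
Algorithm: preorder visits root first, so consume preorder in order;
for each root, split the current inorder slice at that value into
left-subtree inorder and right-subtree inorder, then recurse.
Recursive splits:
  root=26; inorder splits into left=[3, 4, 7], right=[]
  root=3; inorder splits into left=[], right=[4, 7]
  root=7; inorder splits into left=[4], right=[]
  root=4; inorder splits into left=[], right=[]
Reconstructed level-order: [26, 3, 7, 4]


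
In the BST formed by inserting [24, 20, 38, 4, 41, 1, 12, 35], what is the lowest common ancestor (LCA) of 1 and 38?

Tree insertion order: [24, 20, 38, 4, 41, 1, 12, 35]
Tree (level-order array): [24, 20, 38, 4, None, 35, 41, 1, 12]
In a BST, the LCA of p=1, q=38 is the first node v on the
root-to-leaf path with p <= v <= q (go left if both < v, right if both > v).
Walk from root:
  at 24: 1 <= 24 <= 38, this is the LCA
LCA = 24


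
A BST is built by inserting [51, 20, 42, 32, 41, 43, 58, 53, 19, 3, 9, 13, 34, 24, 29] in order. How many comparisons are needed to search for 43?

Search path for 43: 51 -> 20 -> 42 -> 43
Found: True
Comparisons: 4


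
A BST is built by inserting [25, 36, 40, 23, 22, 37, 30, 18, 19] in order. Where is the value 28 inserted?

Starting tree (level order): [25, 23, 36, 22, None, 30, 40, 18, None, None, None, 37, None, None, 19]
Insertion path: 25 -> 36 -> 30
Result: insert 28 as left child of 30
Final tree (level order): [25, 23, 36, 22, None, 30, 40, 18, None, 28, None, 37, None, None, 19]


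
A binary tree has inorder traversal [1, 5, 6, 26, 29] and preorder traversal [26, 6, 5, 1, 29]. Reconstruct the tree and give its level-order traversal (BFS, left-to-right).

Inorder:  [1, 5, 6, 26, 29]
Preorder: [26, 6, 5, 1, 29]
Algorithm: preorder visits root first, so consume preorder in order;
for each root, split the current inorder slice at that value into
left-subtree inorder and right-subtree inorder, then recurse.
Recursive splits:
  root=26; inorder splits into left=[1, 5, 6], right=[29]
  root=6; inorder splits into left=[1, 5], right=[]
  root=5; inorder splits into left=[1], right=[]
  root=1; inorder splits into left=[], right=[]
  root=29; inorder splits into left=[], right=[]
Reconstructed level-order: [26, 6, 29, 5, 1]


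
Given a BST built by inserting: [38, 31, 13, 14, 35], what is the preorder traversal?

Tree insertion order: [38, 31, 13, 14, 35]
Tree (level-order array): [38, 31, None, 13, 35, None, 14]
Preorder traversal: [38, 31, 13, 14, 35]


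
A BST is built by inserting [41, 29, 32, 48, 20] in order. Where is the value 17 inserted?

Starting tree (level order): [41, 29, 48, 20, 32]
Insertion path: 41 -> 29 -> 20
Result: insert 17 as left child of 20
Final tree (level order): [41, 29, 48, 20, 32, None, None, 17]


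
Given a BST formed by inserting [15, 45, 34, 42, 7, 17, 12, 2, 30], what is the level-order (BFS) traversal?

Tree insertion order: [15, 45, 34, 42, 7, 17, 12, 2, 30]
Tree (level-order array): [15, 7, 45, 2, 12, 34, None, None, None, None, None, 17, 42, None, 30]
BFS from the root, enqueuing left then right child of each popped node:
  queue [15] -> pop 15, enqueue [7, 45], visited so far: [15]
  queue [7, 45] -> pop 7, enqueue [2, 12], visited so far: [15, 7]
  queue [45, 2, 12] -> pop 45, enqueue [34], visited so far: [15, 7, 45]
  queue [2, 12, 34] -> pop 2, enqueue [none], visited so far: [15, 7, 45, 2]
  queue [12, 34] -> pop 12, enqueue [none], visited so far: [15, 7, 45, 2, 12]
  queue [34] -> pop 34, enqueue [17, 42], visited so far: [15, 7, 45, 2, 12, 34]
  queue [17, 42] -> pop 17, enqueue [30], visited so far: [15, 7, 45, 2, 12, 34, 17]
  queue [42, 30] -> pop 42, enqueue [none], visited so far: [15, 7, 45, 2, 12, 34, 17, 42]
  queue [30] -> pop 30, enqueue [none], visited so far: [15, 7, 45, 2, 12, 34, 17, 42, 30]
Result: [15, 7, 45, 2, 12, 34, 17, 42, 30]


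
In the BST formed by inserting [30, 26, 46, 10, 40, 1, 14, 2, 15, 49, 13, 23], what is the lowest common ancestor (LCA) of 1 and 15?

Tree insertion order: [30, 26, 46, 10, 40, 1, 14, 2, 15, 49, 13, 23]
Tree (level-order array): [30, 26, 46, 10, None, 40, 49, 1, 14, None, None, None, None, None, 2, 13, 15, None, None, None, None, None, 23]
In a BST, the LCA of p=1, q=15 is the first node v on the
root-to-leaf path with p <= v <= q (go left if both < v, right if both > v).
Walk from root:
  at 30: both 1 and 15 < 30, go left
  at 26: both 1 and 15 < 26, go left
  at 10: 1 <= 10 <= 15, this is the LCA
LCA = 10


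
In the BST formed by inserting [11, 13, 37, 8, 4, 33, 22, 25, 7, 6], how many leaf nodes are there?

Tree built from: [11, 13, 37, 8, 4, 33, 22, 25, 7, 6]
Tree (level-order array): [11, 8, 13, 4, None, None, 37, None, 7, 33, None, 6, None, 22, None, None, None, None, 25]
Rule: A leaf has 0 children.
Per-node child counts:
  node 11: 2 child(ren)
  node 8: 1 child(ren)
  node 4: 1 child(ren)
  node 7: 1 child(ren)
  node 6: 0 child(ren)
  node 13: 1 child(ren)
  node 37: 1 child(ren)
  node 33: 1 child(ren)
  node 22: 1 child(ren)
  node 25: 0 child(ren)
Matching nodes: [6, 25]
Count of leaf nodes: 2


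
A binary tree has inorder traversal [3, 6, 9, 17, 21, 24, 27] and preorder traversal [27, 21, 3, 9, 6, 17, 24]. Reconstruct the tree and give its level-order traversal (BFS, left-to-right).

Inorder:  [3, 6, 9, 17, 21, 24, 27]
Preorder: [27, 21, 3, 9, 6, 17, 24]
Algorithm: preorder visits root first, so consume preorder in order;
for each root, split the current inorder slice at that value into
left-subtree inorder and right-subtree inorder, then recurse.
Recursive splits:
  root=27; inorder splits into left=[3, 6, 9, 17, 21, 24], right=[]
  root=21; inorder splits into left=[3, 6, 9, 17], right=[24]
  root=3; inorder splits into left=[], right=[6, 9, 17]
  root=9; inorder splits into left=[6], right=[17]
  root=6; inorder splits into left=[], right=[]
  root=17; inorder splits into left=[], right=[]
  root=24; inorder splits into left=[], right=[]
Reconstructed level-order: [27, 21, 3, 24, 9, 6, 17]


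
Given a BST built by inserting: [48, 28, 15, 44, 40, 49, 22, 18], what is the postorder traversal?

Tree insertion order: [48, 28, 15, 44, 40, 49, 22, 18]
Tree (level-order array): [48, 28, 49, 15, 44, None, None, None, 22, 40, None, 18]
Postorder traversal: [18, 22, 15, 40, 44, 28, 49, 48]


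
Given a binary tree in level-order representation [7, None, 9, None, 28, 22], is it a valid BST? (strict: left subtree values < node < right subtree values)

Level-order array: [7, None, 9, None, 28, 22]
Validate using subtree bounds (lo, hi): at each node, require lo < value < hi,
then recurse left with hi=value and right with lo=value.
Preorder trace (stopping at first violation):
  at node 7 with bounds (-inf, +inf): OK
  at node 9 with bounds (7, +inf): OK
  at node 28 with bounds (9, +inf): OK
  at node 22 with bounds (9, 28): OK
No violation found at any node.
Result: Valid BST


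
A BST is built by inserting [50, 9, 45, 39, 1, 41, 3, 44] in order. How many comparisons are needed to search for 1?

Search path for 1: 50 -> 9 -> 1
Found: True
Comparisons: 3


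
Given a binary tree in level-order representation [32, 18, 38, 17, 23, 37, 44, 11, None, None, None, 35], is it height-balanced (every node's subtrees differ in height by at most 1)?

Tree (level-order array): [32, 18, 38, 17, 23, 37, 44, 11, None, None, None, 35]
Definition: a tree is height-balanced if, at every node, |h(left) - h(right)| <= 1 (empty subtree has height -1).
Bottom-up per-node check:
  node 11: h_left=-1, h_right=-1, diff=0 [OK], height=0
  node 17: h_left=0, h_right=-1, diff=1 [OK], height=1
  node 23: h_left=-1, h_right=-1, diff=0 [OK], height=0
  node 18: h_left=1, h_right=0, diff=1 [OK], height=2
  node 35: h_left=-1, h_right=-1, diff=0 [OK], height=0
  node 37: h_left=0, h_right=-1, diff=1 [OK], height=1
  node 44: h_left=-1, h_right=-1, diff=0 [OK], height=0
  node 38: h_left=1, h_right=0, diff=1 [OK], height=2
  node 32: h_left=2, h_right=2, diff=0 [OK], height=3
All nodes satisfy the balance condition.
Result: Balanced
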